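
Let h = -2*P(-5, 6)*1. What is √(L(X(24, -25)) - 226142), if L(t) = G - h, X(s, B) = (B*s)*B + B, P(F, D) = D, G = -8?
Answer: I*√226138 ≈ 475.54*I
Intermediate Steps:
X(s, B) = B + s*B² (X(s, B) = s*B² + B = B + s*B²)
h = -12 (h = -2*6*1 = -12*1 = -12)
L(t) = 4 (L(t) = -8 - 1*(-12) = -8 + 12 = 4)
√(L(X(24, -25)) - 226142) = √(4 - 226142) = √(-226138) = I*√226138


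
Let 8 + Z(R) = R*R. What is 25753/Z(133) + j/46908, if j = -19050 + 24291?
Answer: 433562615/276460116 ≈ 1.5683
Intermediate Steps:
Z(R) = -8 + R² (Z(R) = -8 + R*R = -8 + R²)
j = 5241
25753/Z(133) + j/46908 = 25753/(-8 + 133²) + 5241/46908 = 25753/(-8 + 17689) + 5241*(1/46908) = 25753/17681 + 1747/15636 = 433562615/276460116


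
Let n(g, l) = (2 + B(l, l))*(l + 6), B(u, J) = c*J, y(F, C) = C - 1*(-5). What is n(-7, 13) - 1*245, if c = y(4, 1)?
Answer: 1275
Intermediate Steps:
y(F, C) = 5 + C (y(F, C) = C + 5 = 5 + C)
c = 6 (c = 5 + 1 = 6)
B(u, J) = 6*J
n(g, l) = (2 + 6*l)*(6 + l) (n(g, l) = (2 + 6*l)*(l + 6) = (2 + 6*l)*(6 + l))
n(-7, 13) - 1*245 = (12 + 6*13**2 + 38*13) - 1*245 = (12 + 6*169 + 494) - 245 = (12 + 1014 + 494) - 245 = 1520 - 245 = 1275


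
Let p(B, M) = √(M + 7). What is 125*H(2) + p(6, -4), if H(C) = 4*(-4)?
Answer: -2000 + √3 ≈ -1998.3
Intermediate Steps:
H(C) = -16
p(B, M) = √(7 + M)
125*H(2) + p(6, -4) = 125*(-16) + √(7 - 4) = -2000 + √3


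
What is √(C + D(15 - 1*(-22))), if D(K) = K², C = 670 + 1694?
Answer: √3733 ≈ 61.098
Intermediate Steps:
C = 2364
√(C + D(15 - 1*(-22))) = √(2364 + (15 - 1*(-22))²) = √(2364 + (15 + 22)²) = √(2364 + 37²) = √(2364 + 1369) = √3733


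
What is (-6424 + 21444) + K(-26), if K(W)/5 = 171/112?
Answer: 1683095/112 ≈ 15028.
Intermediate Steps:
K(W) = 855/112 (K(W) = 5*(171/112) = 855/112)
(-6424 + 21444) + K(-26) = (-6424 + 21444) + 855/112 = 15020 + 855/112 = 1683095/112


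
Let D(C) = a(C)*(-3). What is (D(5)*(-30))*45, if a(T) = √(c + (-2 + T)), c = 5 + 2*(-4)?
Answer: 0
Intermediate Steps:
c = -3 (c = 5 - 8 = -3)
a(T) = √(-5 + T) (a(T) = √(-3 + (-2 + T)) = √(-5 + T))
D(C) = -3*√(-5 + C) (D(C) = √(-5 + C)*(-3) = -3*√(-5 + C))
(D(5)*(-30))*45 = (-3*√(-5 + 5)*(-30))*45 = (-3*√0*(-30))*45 = (-3*0*(-30))*45 = (0*(-30))*45 = 0*45 = 0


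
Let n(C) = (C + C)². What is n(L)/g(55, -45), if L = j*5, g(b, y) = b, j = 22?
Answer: 880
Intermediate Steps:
L = 110 (L = 22*5 = 110)
n(C) = 4*C² (n(C) = (2*C)² = 4*C²)
n(L)/g(55, -45) = (4*110²)/55 = (4*12100)*(1/55) = 48400*(1/55) = 880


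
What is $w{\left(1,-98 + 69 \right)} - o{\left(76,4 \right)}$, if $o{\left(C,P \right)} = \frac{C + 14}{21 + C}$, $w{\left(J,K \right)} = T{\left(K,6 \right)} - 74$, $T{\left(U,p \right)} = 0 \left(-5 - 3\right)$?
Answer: $- \frac{7268}{97} \approx -74.928$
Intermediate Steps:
$T{\left(U,p \right)} = 0$ ($T{\left(U,p \right)} = 0 \left(-8\right) = 0$)
$w{\left(J,K \right)} = -74$ ($w{\left(J,K \right)} = 0 - 74 = -74$)
$o{\left(C,P \right)} = \frac{14 + C}{21 + C}$
$w{\left(1,-98 + 69 \right)} - o{\left(76,4 \right)} = -74 - \frac{14 + 76}{21 + 76} = -74 - \frac{1}{97} \cdot 90 = -74 - \frac{90}{97} = - \frac{7268}{97}$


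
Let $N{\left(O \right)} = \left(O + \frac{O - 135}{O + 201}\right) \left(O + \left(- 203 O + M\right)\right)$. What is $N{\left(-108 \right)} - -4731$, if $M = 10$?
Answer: $- \frac{74694693}{31} \approx -2.4095 \cdot 10^{6}$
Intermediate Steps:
$N{\left(O \right)} = \left(10 - 202 O\right) \left(O + \frac{-135 + O}{201 + O}\right)$ ($N{\left(O \right)} = \left(O + \frac{O - 135}{O + 201}\right) \left(O - \left(-10 + 203 O\right)\right) = \left(O + \frac{-135 + O}{201 + O}\right) \left(O - \left(-10 + 203 O\right)\right) = \left(O + \frac{-135 + O}{201 + O}\right) \left(10 - 202 O\right) = \left(10 - 202 O\right) \left(O + \frac{-135 + O}{201 + O}\right)$)
$N{\left(-108 \right)} - -4731 = \frac{2 \left(-675 - 20397 \left(-108\right)^{2} - 101 \left(-108\right)^{3} + 14645 \left(-108\right)\right)}{201 - 108} - -4731 = \frac{2 \left(-675 - 237910608 - -127230912 - 1581660\right)}{93} + 4731 = 2 \cdot \frac{1}{93} \left(-675 - 237910608 + 127230912 - 1581660\right) + 4731 = 2 \cdot \frac{1}{93} \left(-112262031\right) + 4731 = - \frac{74841354}{31} + 4731 = - \frac{74694693}{31}$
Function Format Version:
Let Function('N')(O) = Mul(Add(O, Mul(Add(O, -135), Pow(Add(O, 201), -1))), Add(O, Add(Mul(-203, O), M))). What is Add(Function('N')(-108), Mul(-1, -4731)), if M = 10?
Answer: Rational(-74694693, 31) ≈ -2.4095e+6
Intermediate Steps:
Function('N')(O) = Mul(Add(10, Mul(-202, O)), Add(O, Mul(Pow(Add(201, O), -1), Add(-135, O)))) (Function('N')(O) = Mul(Add(O, Mul(Add(O, -135), Pow(Add(O, 201), -1))), Add(O, Add(Mul(-203, O), 10))) = Mul(Add(O, Mul(Add(-135, O), Pow(Add(201, O), -1))), Add(O, Add(10, Mul(-203, O)))) = Mul(Add(O, Mul(Pow(Add(201, O), -1), Add(-135, O))), Add(10, Mul(-202, O))) = Mul(Add(10, Mul(-202, O)), Add(O, Mul(Pow(Add(201, O), -1), Add(-135, O)))))
Add(Function('N')(-108), Mul(-1, -4731)) = Add(Mul(2, Pow(Add(201, -108), -1), Add(-675, Mul(-20397, Pow(-108, 2)), Mul(-101, Pow(-108, 3)), Mul(14645, -108))), Mul(-1, -4731)) = Add(Mul(2, Pow(93, -1), Add(-675, Mul(-20397, 11664), Mul(-101, -1259712), -1581660)), 4731) = Add(Mul(2, Rational(1, 93), Add(-675, -237910608, 127230912, -1581660)), 4731) = Add(Mul(2, Rational(1, 93), -112262031), 4731) = Add(Rational(-74841354, 31), 4731) = Rational(-74694693, 31)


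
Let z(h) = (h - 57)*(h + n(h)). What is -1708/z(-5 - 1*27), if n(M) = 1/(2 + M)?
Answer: -51240/85529 ≈ -0.59910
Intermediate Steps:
z(h) = (-57 + h)*(h + 1/(2 + h)) (z(h) = (h - 57)*(h + 1/(2 + h)) = (-57 + h)*(h + 1/(2 + h)))
-1708/z(-5 - 1*27) = -1708*(2 + (-5 - 1*27))/(-57 + (-5 - 1*27) + (-5 - 1*27)*(-57 + (-5 - 1*27))*(2 + (-5 - 1*27))) = -1708*(2 + (-5 - 27))/(-57 + (-5 - 27) + (-5 - 27)*(-57 + (-5 - 27))*(2 + (-5 - 27))) = -1708*(2 - 32)/(-57 - 32 - 32*(-57 - 32)*(2 - 32)) = -1708*(-30/(-57 - 32 - 32*(-89)*(-30))) = -1708*(-30/(-57 - 32 - 85440)) = -1708/((-1/30*(-85529))) = -1708/85529/30 = -1708*30/85529 = -51240/85529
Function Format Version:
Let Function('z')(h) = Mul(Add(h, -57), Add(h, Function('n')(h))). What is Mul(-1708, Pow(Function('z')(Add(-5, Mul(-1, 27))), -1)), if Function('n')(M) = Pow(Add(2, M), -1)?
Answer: Rational(-51240, 85529) ≈ -0.59910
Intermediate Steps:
Function('z')(h) = Mul(Add(-57, h), Add(h, Pow(Add(2, h), -1))) (Function('z')(h) = Mul(Add(h, -57), Add(h, Pow(Add(2, h), -1))) = Mul(Add(-57, h), Add(h, Pow(Add(2, h), -1))))
Mul(-1708, Pow(Function('z')(Add(-5, Mul(-1, 27))), -1)) = Mul(-1708, Pow(Mul(Pow(Add(2, Add(-5, Mul(-1, 27))), -1), Add(-57, Add(-5, Mul(-1, 27)), Mul(Add(-5, Mul(-1, 27)), Add(-57, Add(-5, Mul(-1, 27))), Add(2, Add(-5, Mul(-1, 27)))))), -1)) = Mul(-1708, Pow(Mul(Pow(Add(2, Add(-5, -27)), -1), Add(-57, Add(-5, -27), Mul(Add(-5, -27), Add(-57, Add(-5, -27)), Add(2, Add(-5, -27))))), -1)) = Mul(-1708, Pow(Mul(Pow(Add(2, -32), -1), Add(-57, -32, Mul(-32, Add(-57, -32), Add(2, -32)))), -1)) = Mul(-1708, Pow(Mul(Pow(-30, -1), Add(-57, -32, Mul(-32, -89, -30))), -1)) = Mul(-1708, Pow(Mul(Rational(-1, 30), Add(-57, -32, -85440)), -1)) = Mul(-1708, Pow(Mul(Rational(-1, 30), -85529), -1)) = Mul(-1708, Pow(Rational(85529, 30), -1)) = Mul(-1708, Rational(30, 85529)) = Rational(-51240, 85529)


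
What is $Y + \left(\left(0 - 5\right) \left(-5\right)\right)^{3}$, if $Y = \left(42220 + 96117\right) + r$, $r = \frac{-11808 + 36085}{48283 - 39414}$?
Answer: $\frac{1365513255}{8869} \approx 1.5396 \cdot 10^{5}$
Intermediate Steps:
$r = \frac{24277}{8869} \approx 2.7373$
$Y = \frac{1226935130}{8869}$ ($Y = \left(42220 + 96117\right) + \frac{24277}{8869} = 138337 + \frac{24277}{8869} = \frac{1226935130}{8869} \approx 1.3834 \cdot 10^{5}$)
$Y + \left(\left(0 - 5\right) \left(-5\right)\right)^{3} = \frac{1226935130}{8869} + \left(\left(0 - 5\right) \left(-5\right)\right)^{3} = \frac{1226935130}{8869} + \left(\left(-5\right) \left(-5\right)\right)^{3} = \frac{1226935130}{8869} + 25^{3} = \frac{1226935130}{8869} + 15625 = \frac{1365513255}{8869}$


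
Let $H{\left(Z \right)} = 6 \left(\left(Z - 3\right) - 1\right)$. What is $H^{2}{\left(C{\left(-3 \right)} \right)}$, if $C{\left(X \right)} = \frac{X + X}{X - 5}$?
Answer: $\frac{1521}{4} \approx 380.25$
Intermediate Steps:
$C{\left(X \right)} = \frac{2 X}{-5 + X}$
$H{\left(Z \right)} = -24 + 6 Z$ ($H{\left(Z \right)} = 6 \left(\left(-3 + Z\right) - 1\right) = 6 \left(-4 + Z\right) = -24 + 6 Z$)
$H^{2}{\left(C{\left(-3 \right)} \right)} = \left(-24 + 6 \cdot 2 \left(-3\right) \frac{1}{-5 - 3}\right)^{2} = \left(-24 + 6 \cdot 2 \left(-3\right) \frac{1}{-8}\right)^{2} = \left(-24 + 6 \cdot 2 \left(-3\right) \left(- \frac{1}{8}\right)\right)^{2} = \left(-24 + 6 \cdot \frac{3}{4}\right)^{2} = \left(-24 + \frac{9}{2}\right)^{2} = \left(- \frac{39}{2}\right)^{2} = \frac{1521}{4}$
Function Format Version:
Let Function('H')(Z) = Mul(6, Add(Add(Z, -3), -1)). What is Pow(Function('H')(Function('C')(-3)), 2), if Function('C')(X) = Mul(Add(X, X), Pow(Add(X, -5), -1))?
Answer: Rational(1521, 4) ≈ 380.25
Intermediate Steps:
Function('C')(X) = Mul(2, X, Pow(Add(-5, X), -1)) (Function('C')(X) = Mul(Mul(2, X), Pow(Add(-5, X), -1)) = Mul(2, X, Pow(Add(-5, X), -1)))
Function('H')(Z) = Add(-24, Mul(6, Z)) (Function('H')(Z) = Mul(6, Add(Add(-3, Z), -1)) = Mul(6, Add(-4, Z)) = Add(-24, Mul(6, Z)))
Pow(Function('H')(Function('C')(-3)), 2) = Pow(Add(-24, Mul(6, Mul(2, -3, Pow(Add(-5, -3), -1)))), 2) = Pow(Add(-24, Mul(6, Mul(2, -3, Pow(-8, -1)))), 2) = Pow(Add(-24, Mul(6, Mul(2, -3, Rational(-1, 8)))), 2) = Pow(Add(-24, Mul(6, Rational(3, 4))), 2) = Pow(Add(-24, Rational(9, 2)), 2) = Pow(Rational(-39, 2), 2) = Rational(1521, 4)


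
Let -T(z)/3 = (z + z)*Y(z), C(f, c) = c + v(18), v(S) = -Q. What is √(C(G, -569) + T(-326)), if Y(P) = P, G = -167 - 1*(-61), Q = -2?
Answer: I*√638223 ≈ 798.89*I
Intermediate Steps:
v(S) = 2 (v(S) = -1*(-2) = 2)
G = -106 (G = -167 + 61 = -106)
C(f, c) = 2 + c (C(f, c) = c + 2 = 2 + c)
T(z) = -6*z² (T(z) = -3*(z + z)*z = -3*2*z*z = -6*z²)
√(C(G, -569) + T(-326)) = √((2 - 569) - 6*(-326)²) = √(-567 - 6*106276) = √(-567 - 637656) = √(-638223) = I*√638223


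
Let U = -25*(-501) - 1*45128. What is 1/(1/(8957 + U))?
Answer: -23646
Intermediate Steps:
U = -32603 (U = 12525 - 45128 = -32603)
1/(1/(8957 + U)) = 1/(1/(8957 - 32603)) = 1/(1/(-23646)) = 1/(-1/23646) = -23646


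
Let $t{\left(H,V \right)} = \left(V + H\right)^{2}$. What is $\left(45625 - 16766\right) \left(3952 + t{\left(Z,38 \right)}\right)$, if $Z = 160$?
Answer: $1245439004$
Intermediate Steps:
$t{\left(H,V \right)} = \left(H + V\right)^{2}$
$\left(45625 - 16766\right) \left(3952 + t{\left(Z,38 \right)}\right) = \left(45625 - 16766\right) \left(3952 + \left(160 + 38\right)^{2}\right) = 28859 \left(3952 + 198^{2}\right) = 28859 \left(3952 + 39204\right) = 28859 \cdot 43156 = 1245439004$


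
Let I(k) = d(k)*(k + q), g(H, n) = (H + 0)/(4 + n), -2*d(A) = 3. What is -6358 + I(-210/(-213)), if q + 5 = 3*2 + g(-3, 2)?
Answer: -1806305/284 ≈ -6360.2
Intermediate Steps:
d(A) = -3/2 (d(A) = -1/2*3 = -3/2)
g(H, n) = H/(4 + n)
q = 1/2 (q = -5 + (3*2 - 3/(4 + 2)) = -5 + (6 - 3/6) = -5 + (6 - 3*1/6) = -5 + (6 - 1/2) = -5 + 11/2 = 1/2 ≈ 0.50000)
I(k) = -3/4 - 3*k/2 (I(k) = -3*(k + 1/2)/2 = -3*(1/2 + k)/2 = -3/4 - 3*k/2)
-6358 + I(-210/(-213)) = -6358 + (-3/4 - (-315)/(-213)) = -6358 + (-3/4 - (-315)*(-1)/213) = -6358 + (-3/4 - 3/2*70/71) = -6358 + (-3/4 - 105/71) = -6358 - 633/284 = -1806305/284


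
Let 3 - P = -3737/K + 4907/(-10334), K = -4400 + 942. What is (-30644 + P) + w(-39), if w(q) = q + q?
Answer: -274441063655/8933743 ≈ -30720.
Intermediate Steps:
K = -3458
w(q) = 2*q
P = 21388791/8933743 (P = 3 - (-3737/(-3458) + 4907/(-10334)) = 3 - (-3737*(-1/3458) + 4907*(-1/10334)) = 3 - (3737/3458 - 4907/10334) = 3 - 1*5412438/8933743 = 3 - 5412438/8933743 = 21388791/8933743 ≈ 2.3942)
(-30644 + P) + w(-39) = (-30644 + 21388791/8933743) + 2*(-39) = -273744231701/8933743 - 78 = -274441063655/8933743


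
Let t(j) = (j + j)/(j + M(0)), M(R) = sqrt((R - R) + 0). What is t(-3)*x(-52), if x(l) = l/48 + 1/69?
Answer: -295/138 ≈ -2.1377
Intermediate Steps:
M(R) = 0 (M(R) = sqrt(0 + 0) = sqrt(0) = 0)
x(l) = 1/69 + l/48 (x(l) = l*(1/48) + 1*(1/69) = l/48 + 1/69 = 1/69 + l/48)
t(j) = 2 (t(j) = (j + j)/(j + 0) = (2*j)/j = 2)
t(-3)*x(-52) = 2*(1/69 + (1/48)*(-52)) = 2*(1/69 - 13/12) = 2*(-295/276) = -295/138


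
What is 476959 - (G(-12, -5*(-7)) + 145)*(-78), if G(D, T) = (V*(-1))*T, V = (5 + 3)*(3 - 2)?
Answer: 466429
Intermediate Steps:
V = 8 (V = 8*1 = 8)
G(D, T) = -8*T (G(D, T) = (8*(-1))*T = -8*T)
476959 - (G(-12, -5*(-7)) + 145)*(-78) = 476959 - (-(-40)*(-7) + 145)*(-78) = 476959 - (-8*35 + 145)*(-78) = 476959 - (-280 + 145)*(-78) = 476959 - (-135)*(-78) = 476959 - 1*10530 = 476959 - 10530 = 466429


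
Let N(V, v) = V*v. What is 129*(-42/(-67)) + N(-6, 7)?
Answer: 2604/67 ≈ 38.866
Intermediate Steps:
129*(-42/(-67)) + N(-6, 7) = 129*(-42/(-67)) - 6*7 = 129*(-42*(-1/67)) - 42 = 129*(42/67) - 42 = 5418/67 - 42 = 2604/67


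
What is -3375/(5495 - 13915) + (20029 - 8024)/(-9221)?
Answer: -13992245/15528164 ≈ -0.90109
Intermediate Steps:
-3375/(5495 - 13915) + (20029 - 8024)/(-9221) = -3375/(-8420) + 12005*(-1/9221) = -3375*(-1/8420) - 12005/9221 = 675/1684 - 12005/9221 = -13992245/15528164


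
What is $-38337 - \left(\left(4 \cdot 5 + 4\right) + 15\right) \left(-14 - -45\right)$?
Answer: $-39546$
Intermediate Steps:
$-38337 - \left(\left(4 \cdot 5 + 4\right) + 15\right) \left(-14 - -45\right) = -38337 - \left(\left(20 + 4\right) + 15\right) \left(-14 + 45\right) = -38337 - \left(24 + 15\right) 31 = -38337 - 39 \cdot 31 = -38337 - 1209 = -39546$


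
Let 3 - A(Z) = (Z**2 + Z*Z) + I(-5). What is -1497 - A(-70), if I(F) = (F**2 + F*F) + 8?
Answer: 8358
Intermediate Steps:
I(F) = 8 + 2*F**2 (I(F) = (F**2 + F**2) + 8 = 2*F**2 + 8 = 8 + 2*F**2)
A(Z) = -55 - 2*Z**2 (A(Z) = 3 - ((Z**2 + Z*Z) + (8 + 2*(-5)**2)) = 3 - ((Z**2 + Z**2) + (8 + 2*25)) = 3 - (2*Z**2 + (8 + 50)) = 3 - (2*Z**2 + 58) = 3 - (58 + 2*Z**2) = 3 + (-58 - 2*Z**2) = -55 - 2*Z**2)
-1497 - A(-70) = -1497 - (-55 - 2*(-70)**2) = -1497 - (-55 - 2*4900) = -1497 - (-55 - 9800) = -1497 - 1*(-9855) = -1497 + 9855 = 8358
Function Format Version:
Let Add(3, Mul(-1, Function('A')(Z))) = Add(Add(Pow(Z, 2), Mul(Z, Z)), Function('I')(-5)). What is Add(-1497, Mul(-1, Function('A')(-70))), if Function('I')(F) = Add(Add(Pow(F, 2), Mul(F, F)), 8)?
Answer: 8358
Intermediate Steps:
Function('I')(F) = Add(8, Mul(2, Pow(F, 2))) (Function('I')(F) = Add(Add(Pow(F, 2), Pow(F, 2)), 8) = Add(Mul(2, Pow(F, 2)), 8) = Add(8, Mul(2, Pow(F, 2))))
Function('A')(Z) = Add(-55, Mul(-2, Pow(Z, 2))) (Function('A')(Z) = Add(3, Mul(-1, Add(Add(Pow(Z, 2), Mul(Z, Z)), Add(8, Mul(2, Pow(-5, 2)))))) = Add(3, Mul(-1, Add(Add(Pow(Z, 2), Pow(Z, 2)), Add(8, Mul(2, 25))))) = Add(3, Mul(-1, Add(Mul(2, Pow(Z, 2)), Add(8, 50)))) = Add(3, Mul(-1, Add(Mul(2, Pow(Z, 2)), 58))) = Add(3, Mul(-1, Add(58, Mul(2, Pow(Z, 2))))) = Add(3, Add(-58, Mul(-2, Pow(Z, 2)))) = Add(-55, Mul(-2, Pow(Z, 2))))
Add(-1497, Mul(-1, Function('A')(-70))) = Add(-1497, Mul(-1, Add(-55, Mul(-2, Pow(-70, 2))))) = Add(-1497, Mul(-1, Add(-55, Mul(-2, 4900)))) = Add(-1497, Mul(-1, Add(-55, -9800))) = Add(-1497, Mul(-1, -9855)) = Add(-1497, 9855) = 8358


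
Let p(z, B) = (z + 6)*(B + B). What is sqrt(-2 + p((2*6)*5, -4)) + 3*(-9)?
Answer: -27 + I*sqrt(530) ≈ -27.0 + 23.022*I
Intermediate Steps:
p(z, B) = 2*B*(6 + z) (p(z, B) = (6 + z)*(2*B) = 2*B*(6 + z))
sqrt(-2 + p((2*6)*5, -4)) + 3*(-9) = sqrt(-2 + 2*(-4)*(6 + (2*6)*5)) + 3*(-9) = sqrt(-2 + 2*(-4)*(6 + 12*5)) - 27 = sqrt(-2 + 2*(-4)*(6 + 60)) - 27 = sqrt(-2 + 2*(-4)*66) - 27 = sqrt(-2 - 528) - 27 = sqrt(-530) - 27 = I*sqrt(530) - 27 = -27 + I*sqrt(530)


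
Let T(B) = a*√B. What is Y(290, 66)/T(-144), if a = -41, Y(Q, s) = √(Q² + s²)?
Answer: I*√22114/246 ≈ 0.6045*I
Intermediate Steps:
T(B) = -41*√B
Y(290, 66)/T(-144) = √(290² + 66²)/((-492*I)) = √(84100 + 4356)/((-492*I)) = √88456/((-492*I)) = (2*√22114)*(I/492) = I*√22114/246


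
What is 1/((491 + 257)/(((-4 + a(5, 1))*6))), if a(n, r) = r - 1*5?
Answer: -12/187 ≈ -0.064171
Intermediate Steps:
a(n, r) = -5 + r (a(n, r) = r - 5 = -5 + r)
1/((491 + 257)/(((-4 + a(5, 1))*6))) = 1/((491 + 257)/(((-4 + (-5 + 1))*6))) = 1/(748/(((-4 - 4)*6))) = 1/(748/((-8*6))) = 1/(748/(-48)) = 1/(748*(-1/48)) = 1/(-187/12) = -12/187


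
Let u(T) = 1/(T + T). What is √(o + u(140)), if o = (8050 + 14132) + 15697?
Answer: √742428470/140 ≈ 194.63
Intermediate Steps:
o = 37879 (o = 22182 + 15697 = 37879)
u(T) = 1/(2*T)
√(o + u(140)) = √(37879 + (½)/140) = √(37879 + (½)*(1/140)) = √(37879 + 1/280) = √(10606121/280) = √742428470/140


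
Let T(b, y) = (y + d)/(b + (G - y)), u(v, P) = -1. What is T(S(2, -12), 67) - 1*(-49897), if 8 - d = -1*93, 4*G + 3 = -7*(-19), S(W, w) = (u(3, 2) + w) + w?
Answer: 848201/17 ≈ 49894.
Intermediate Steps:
S(W, w) = -1 + 2*w (S(W, w) = (-1 + w) + w = -1 + 2*w)
G = 65/2 (G = -3/4 + (-7*(-19))/4 = -3/4 + (1/4)*133 = -3/4 + 133/4 = 65/2 ≈ 32.500)
d = 101 (d = 8 - (-1)*93 = 8 - 1*(-93) = 8 + 93 = 101)
T(b, y) = (101 + y)/(65/2 + b - y) (T(b, y) = (y + 101)/(b + (65/2 - y)) = (101 + y)/(65/2 + b - y))
T(S(2, -12), 67) - 1*(-49897) = 2*(101 + 67)/(65 - 2*67 + 2*(-1 + 2*(-12))) - 1*(-49897) = 2*168/(65 - 134 + 2*(-1 - 24)) + 49897 = 2*168/(65 - 134 + 2*(-25)) + 49897 = 2*168/(65 - 134 - 50) + 49897 = 2*168/(-119) + 49897 = 2*(-1/119)*168 + 49897 = -48/17 + 49897 = 848201/17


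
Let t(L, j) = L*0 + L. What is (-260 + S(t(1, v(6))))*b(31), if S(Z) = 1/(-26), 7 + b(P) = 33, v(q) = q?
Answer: -6761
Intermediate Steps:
t(L, j) = L (t(L, j) = 0 + L = L)
b(P) = 26 (b(P) = -7 + 33 = 26)
S(Z) = -1/26
(-260 + S(t(1, v(6))))*b(31) = (-260 - 1/26)*26 = -6761/26*26 = -6761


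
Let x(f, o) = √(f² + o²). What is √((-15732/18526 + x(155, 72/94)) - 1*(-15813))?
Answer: √(2997022420843551 + 4032748943*√53072521)/435361 ≈ 126.36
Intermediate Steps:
√((-15732/18526 + x(155, 72/94)) - 1*(-15813)) = √((-15732/18526 + √(155² + (72/94)²)) - 1*(-15813)) = √((-15732*1/18526 + √(24025 + (72*(1/94))²)) + 15813) = √((-7866/9263 + √(24025 + (36/47)²)) + 15813) = √((-7866/9263 + √(24025 + 1296/2209)) + 15813) = √((-7866/9263 + √(53072521/2209)) + 15813) = √((-7866/9263 + √53072521/47) + 15813) = √(146467953/9263 + √53072521/47)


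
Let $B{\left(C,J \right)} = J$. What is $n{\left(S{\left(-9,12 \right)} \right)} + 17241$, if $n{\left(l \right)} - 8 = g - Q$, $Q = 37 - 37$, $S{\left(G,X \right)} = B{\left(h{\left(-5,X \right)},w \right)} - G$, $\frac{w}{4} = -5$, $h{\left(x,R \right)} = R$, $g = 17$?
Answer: $17266$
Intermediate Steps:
$w = -20$ ($w = 4 \left(-5\right) = -20$)
$S{\left(G,X \right)} = -20 - G$
$Q = 0$ ($Q = 37 - 37 = 0$)
$n{\left(l \right)} = 25$ ($n{\left(l \right)} = 8 + \left(17 - 0\right) = 8 + \left(17 + 0\right) = 8 + 17 = 25$)
$n{\left(S{\left(-9,12 \right)} \right)} + 17241 = 25 + 17241 = 17266$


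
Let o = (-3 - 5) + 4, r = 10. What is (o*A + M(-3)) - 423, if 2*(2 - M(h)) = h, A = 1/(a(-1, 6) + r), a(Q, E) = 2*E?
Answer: -9233/22 ≈ -419.68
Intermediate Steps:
A = 1/22 (A = 1/(2*6 + 10) = 1/(12 + 10) = 1/22 ≈ 0.045455)
M(h) = 2 - h/2
o = -4 (o = -8 + 4 = -4)
(o*A + M(-3)) - 423 = (-4*1/22 + (2 - 1/2*(-3))) - 423 = (-2/11 + (2 + 3/2)) - 423 = (-2/11 + 7/2) - 423 = 73/22 - 423 = -9233/22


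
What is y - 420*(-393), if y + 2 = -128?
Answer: 164930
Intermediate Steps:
y = -130 (y = -2 - 128 = -130)
y - 420*(-393) = -130 - 420*(-393) = -130 + 165060 = 164930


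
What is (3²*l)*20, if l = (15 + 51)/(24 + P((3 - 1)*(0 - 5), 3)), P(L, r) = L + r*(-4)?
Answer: 5940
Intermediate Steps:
P(L, r) = L - 4*r
l = 33 (l = (15 + 51)/(24 + ((3 - 1)*(0 - 5) - 4*3)) = 66/(24 + (2*(-5) - 12)) = 66/(24 + (-10 - 12)) = 66/(24 - 22) = 66/2 = 66*(½) = 33)
(3²*l)*20 = (3²*33)*20 = (9*33)*20 = 297*20 = 5940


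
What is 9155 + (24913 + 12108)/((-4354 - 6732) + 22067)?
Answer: 100568076/10981 ≈ 9158.4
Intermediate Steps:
9155 + (24913 + 12108)/((-4354 - 6732) + 22067) = 9155 + 37021/(-11086 + 22067) = 9155 + 37021/10981 = 100568076/10981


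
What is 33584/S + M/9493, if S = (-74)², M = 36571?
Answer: 129768927/12995917 ≈ 9.9854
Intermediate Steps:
S = 5476
33584/S + M/9493 = 33584/5476 + 36571/9493 = 33584*(1/5476) + 36571*(1/9493) = 8396/1369 + 36571/9493 = 129768927/12995917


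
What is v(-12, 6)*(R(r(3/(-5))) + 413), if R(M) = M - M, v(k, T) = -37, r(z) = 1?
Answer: -15281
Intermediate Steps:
R(M) = 0
v(-12, 6)*(R(r(3/(-5))) + 413) = -37*(0 + 413) = -37*413 = -15281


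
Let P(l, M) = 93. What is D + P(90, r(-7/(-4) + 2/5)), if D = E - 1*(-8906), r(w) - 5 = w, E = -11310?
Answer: -2311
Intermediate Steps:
r(w) = 5 + w
D = -2404 (D = -11310 - 1*(-8906) = -11310 + 8906 = -2404)
D + P(90, r(-7/(-4) + 2/5)) = -2404 + 93 = -2311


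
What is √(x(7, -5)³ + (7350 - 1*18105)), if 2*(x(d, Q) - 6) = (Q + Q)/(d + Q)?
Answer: 71*I*√34/4 ≈ 103.5*I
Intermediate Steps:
x(d, Q) = 6 + Q/(Q + d) (x(d, Q) = 6 + ((Q + Q)/(d + Q))/2 = 6 + ((2*Q)/(Q + d))/2 = 6 + (2*Q/(Q + d))/2 = 6 + Q/(Q + d))
√(x(7, -5)³ + (7350 - 1*18105)) = √(((6*7 + 7*(-5))/(-5 + 7))³ + (7350 - 1*18105)) = √(((42 - 35)/2)³ + (7350 - 18105)) = √(((½)*7)³ - 10755) = √((7/2)³ - 10755) = √(343/8 - 10755) = √(-85697/8) = 71*I*√34/4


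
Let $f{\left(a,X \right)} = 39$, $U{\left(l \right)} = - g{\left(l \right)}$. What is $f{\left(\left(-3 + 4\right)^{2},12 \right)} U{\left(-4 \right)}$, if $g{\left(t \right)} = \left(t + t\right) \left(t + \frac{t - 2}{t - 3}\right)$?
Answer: $- \frac{6864}{7} \approx -980.57$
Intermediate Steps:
$g{\left(t \right)} = 2 t \left(t + \frac{-2 + t}{-3 + t}\right)$
$U{\left(l \right)} = - \frac{2 l \left(-2 + l^{2} - 2 l\right)}{-3 + l}$
$f{\left(\left(-3 + 4\right)^{2},12 \right)} U{\left(-4 \right)} = 39 \cdot 2 \left(-4\right) \frac{1}{-3 - 4} \left(2 - \left(-4\right)^{2} + 2 \left(-4\right)\right) = 39 \cdot 2 \left(-4\right) \frac{1}{-7} \left(2 - 16 - 8\right) = 39 \cdot 2 \left(-4\right) \left(- \frac{1}{7}\right) \left(2 - 16 - 8\right) = 39 \cdot 2 \left(-4\right) \left(- \frac{1}{7}\right) \left(-22\right) = 39 \left(- \frac{176}{7}\right) = - \frac{6864}{7}$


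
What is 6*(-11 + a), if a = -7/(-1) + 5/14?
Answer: -153/7 ≈ -21.857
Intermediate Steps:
a = 103/14 (a = -7*(-1) + 5*(1/14) = 7 + 5/14 = 103/14 ≈ 7.3571)
6*(-11 + a) = 6*(-11 + 103/14) = 6*(-51/14) = -153/7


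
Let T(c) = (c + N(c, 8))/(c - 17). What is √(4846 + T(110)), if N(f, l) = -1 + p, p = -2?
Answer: √41923005/93 ≈ 69.621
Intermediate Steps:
N(f, l) = -3 (N(f, l) = -1 - 2 = -3)
T(c) = (-3 + c)/(-17 + c) (T(c) = (c - 3)/(c - 17) = (-3 + c)/(-17 + c))
√(4846 + T(110)) = √(4846 + (-3 + 110)/(-17 + 110)) = √(4846 + 107/93) = √(450785/93) = √41923005/93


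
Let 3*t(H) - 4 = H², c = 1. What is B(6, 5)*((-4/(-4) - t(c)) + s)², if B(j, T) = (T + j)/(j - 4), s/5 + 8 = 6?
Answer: 5632/9 ≈ 625.78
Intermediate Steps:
s = -10 (s = -40 + 5*6 = -40 + 30 = -10)
t(H) = 4/3 + H²/3
B(j, T) = (T + j)/(-4 + j)
B(6, 5)*((-4/(-4) - t(c)) + s)² = ((5 + 6)/(-4 + 6))*((-4/(-4) - (4/3 + (⅓)*1²)) - 10)² = (11/2)*((-4*(-¼) - (4/3 + (⅓)*1)) - 10)² = ((½)*11)*((1 - (4/3 + ⅓)) - 10)² = 11*((1 - 1*5/3) - 10)²/2 = 11*((1 - 5/3) - 10)²/2 = 11*(-⅔ - 10)²/2 = 11*(-32/3)²/2 = (11/2)*(1024/9) = 5632/9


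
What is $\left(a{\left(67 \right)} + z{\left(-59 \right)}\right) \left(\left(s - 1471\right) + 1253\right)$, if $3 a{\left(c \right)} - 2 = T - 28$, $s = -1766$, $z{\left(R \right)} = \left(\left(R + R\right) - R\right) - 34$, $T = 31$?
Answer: $\frac{543616}{3} \approx 1.8121 \cdot 10^{5}$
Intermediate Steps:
$z{\left(R \right)} = -34 + R$ ($z{\left(R \right)} = \left(2 R - R\right) - 34 = R - 34 = -34 + R$)
$a{\left(c \right)} = \frac{5}{3}$ ($a{\left(c \right)} = \frac{2}{3} + \frac{31 - 28}{3} = \frac{2}{3} + \frac{1}{3} \cdot 3 = \frac{2}{3} + 1 = \frac{5}{3}$)
$\left(a{\left(67 \right)} + z{\left(-59 \right)}\right) \left(\left(s - 1471\right) + 1253\right) = \left(\frac{5}{3} - 93\right) \left(\left(-1766 - 1471\right) + 1253\right) = - \frac{274 \left(-3237 + 1253\right)}{3} = \left(- \frac{274}{3}\right) \left(-1984\right) = \frac{543616}{3}$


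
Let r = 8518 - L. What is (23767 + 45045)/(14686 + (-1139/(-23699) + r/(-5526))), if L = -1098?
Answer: 4505832949644/961533431447 ≈ 4.6861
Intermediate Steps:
r = 9616 (r = 8518 - 1*(-1098) = 8518 + 1098 = 9616)
(23767 + 45045)/(14686 + (-1139/(-23699) + r/(-5526))) = (23767 + 45045)/(14686 + (-1139/(-23699) + 9616/(-5526))) = 68812/(14686 + (-1139*(-1/23699) + 9616*(-1/5526))) = 68812/(14686 + (1139/23699 - 4808/2763)) = 68812/(14686 - 110797735/65480337) = 68812/(961533431447/65480337) = 68812*(65480337/961533431447) = 4505832949644/961533431447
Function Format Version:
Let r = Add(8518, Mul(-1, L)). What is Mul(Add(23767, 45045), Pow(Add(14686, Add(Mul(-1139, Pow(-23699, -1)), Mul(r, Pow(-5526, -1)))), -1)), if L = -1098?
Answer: Rational(4505832949644, 961533431447) ≈ 4.6861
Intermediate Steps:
r = 9616 (r = Add(8518, Mul(-1, -1098)) = Add(8518, 1098) = 9616)
Mul(Add(23767, 45045), Pow(Add(14686, Add(Mul(-1139, Pow(-23699, -1)), Mul(r, Pow(-5526, -1)))), -1)) = Mul(Add(23767, 45045), Pow(Add(14686, Add(Mul(-1139, Pow(-23699, -1)), Mul(9616, Pow(-5526, -1)))), -1)) = Mul(68812, Pow(Add(14686, Add(Mul(-1139, Rational(-1, 23699)), Mul(9616, Rational(-1, 5526)))), -1)) = Mul(68812, Pow(Add(14686, Add(Rational(1139, 23699), Rational(-4808, 2763))), -1)) = Mul(68812, Pow(Add(14686, Rational(-110797735, 65480337)), -1)) = Mul(68812, Pow(Rational(961533431447, 65480337), -1)) = Mul(68812, Rational(65480337, 961533431447)) = Rational(4505832949644, 961533431447)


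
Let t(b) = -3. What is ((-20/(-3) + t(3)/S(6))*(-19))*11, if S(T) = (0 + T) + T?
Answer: -16093/12 ≈ -1341.1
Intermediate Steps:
S(T) = 2*T (S(T) = T + T = 2*T)
((-20/(-3) + t(3)/S(6))*(-19))*11 = ((-20/(-3) - 3/(2*6))*(-19))*11 = ((-20*(-⅓) - 3/12)*(-19))*11 = ((20/3 - 3*1/12)*(-19))*11 = ((20/3 - ¼)*(-19))*11 = ((77/12)*(-19))*11 = -1463/12*11 = -16093/12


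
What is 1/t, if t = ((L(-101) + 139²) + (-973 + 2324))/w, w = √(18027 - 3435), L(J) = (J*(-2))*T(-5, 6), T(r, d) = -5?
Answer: 8*√57/9831 ≈ 0.0061437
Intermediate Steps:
L(J) = 10*J (L(J) = (J*(-2))*(-5) = -2*J*(-5) = 10*J)
w = 16*√57 (w = √14592 = 16*√57 ≈ 120.80)
t = 3277*√57/152 (t = ((10*(-101) + 139²) + (-973 + 2324))/((16*√57)) = ((-1010 + 19321) + 1351)*(√57/912) = (18311 + 1351)*(√57/912) = 19662*(√57/912) = 3277*√57/152 ≈ 162.77)
1/t = 1/(3277*√57/152) = 8*√57/9831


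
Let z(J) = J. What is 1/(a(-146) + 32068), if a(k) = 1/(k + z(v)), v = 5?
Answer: 141/4521587 ≈ 3.1184e-5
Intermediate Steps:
a(k) = 1/(5 + k) (a(k) = 1/(k + 5) = 1/(5 + k))
1/(a(-146) + 32068) = 1/(1/(5 - 146) + 32068) = 1/(1/(-141) + 32068) = 1/(-1/141 + 32068) = 1/(4521587/141) = 141/4521587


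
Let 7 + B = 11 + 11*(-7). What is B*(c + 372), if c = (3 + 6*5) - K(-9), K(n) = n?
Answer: -30222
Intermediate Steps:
c = 42 (c = (3 + 6*5) - 1*(-9) = (3 + 30) + 9 = 33 + 9 = 42)
B = -73 (B = -7 + (11 + 11*(-7)) = -7 + (11 - 77) = -7 - 66 = -73)
B*(c + 372) = -73*(42 + 372) = -73*414 = -30222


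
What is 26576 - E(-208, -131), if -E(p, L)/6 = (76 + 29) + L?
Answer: 26420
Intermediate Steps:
E(p, L) = -630 - 6*L (E(p, L) = -6*((76 + 29) + L) = -6*(105 + L) = -630 - 6*L)
26576 - E(-208, -131) = 26576 - (-630 - 6*(-131)) = 26576 - (-630 + 786) = 26576 - 1*156 = 26576 - 156 = 26420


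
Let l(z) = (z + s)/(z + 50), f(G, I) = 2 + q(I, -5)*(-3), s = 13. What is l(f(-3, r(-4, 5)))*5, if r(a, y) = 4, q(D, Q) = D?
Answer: 3/8 ≈ 0.37500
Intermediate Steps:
f(G, I) = 2 - 3*I (f(G, I) = 2 + I*(-3) = 2 - 3*I)
l(z) = (13 + z)/(50 + z) (l(z) = (z + 13)/(z + 50) = (13 + z)/(50 + z))
l(f(-3, r(-4, 5)))*5 = ((13 + (2 - 3*4))/(50 + (2 - 3*4)))*5 = ((13 + (2 - 12))/(50 + (2 - 12)))*5 = ((13 - 10)/(50 - 10))*5 = (3/40)*5 = 3/8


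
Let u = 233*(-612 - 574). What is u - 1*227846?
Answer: -504184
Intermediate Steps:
u = -276338 (u = 233*(-1186) = -276338)
u - 1*227846 = -276338 - 1*227846 = -276338 - 227846 = -504184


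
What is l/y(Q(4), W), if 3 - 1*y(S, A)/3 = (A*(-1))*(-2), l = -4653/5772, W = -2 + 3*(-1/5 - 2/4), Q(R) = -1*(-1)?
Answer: -2585/107744 ≈ -0.023992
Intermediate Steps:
Q(R) = 1
W = -41/10 (W = -2 + 3*(-1*⅕ - 2*¼) = -2 + 3*(-⅕ - ½) = -2 + 3*(-7/10) = -2 - 21/10 = -41/10 ≈ -4.1000)
l = -1551/1924 (l = -4653*1/5772 = -1551/1924 ≈ -0.80613)
y(S, A) = 9 - 6*A (y(S, A) = 9 - 3*A*(-1)*(-2) = 9 - 3*(-A)*(-2) = 9 - 6*A)
l/y(Q(4), W) = -1551/(1924*(9 - 6*(-41/10))) = -1551/(1924*(9 + 123/5)) = -1551/(1924*168/5) = -1551/1924*5/168 = -2585/107744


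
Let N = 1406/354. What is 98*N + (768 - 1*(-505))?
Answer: 294215/177 ≈ 1662.2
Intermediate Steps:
N = 703/177 (N = 1406*(1/354) = 703/177 ≈ 3.9718)
98*N + (768 - 1*(-505)) = 98*(703/177) + (768 - 1*(-505)) = 68894/177 + (768 + 505) = 68894/177 + 1273 = 294215/177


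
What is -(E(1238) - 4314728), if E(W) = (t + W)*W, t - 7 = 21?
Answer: 2747420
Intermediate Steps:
t = 28 (t = 7 + 21 = 28)
E(W) = W*(28 + W) (E(W) = (28 + W)*W = W*(28 + W))
-(E(1238) - 4314728) = -(1238*(28 + 1238) - 4314728) = -(1238*1266 - 4314728) = -(1567308 - 4314728) = -1*(-2747420) = 2747420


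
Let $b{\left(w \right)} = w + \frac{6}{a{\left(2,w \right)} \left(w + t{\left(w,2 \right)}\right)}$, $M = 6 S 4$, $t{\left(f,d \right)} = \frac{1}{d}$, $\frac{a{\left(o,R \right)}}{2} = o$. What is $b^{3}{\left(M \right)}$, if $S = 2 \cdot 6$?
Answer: $\frac{4589109534153339}{192100033} \approx 2.3889 \cdot 10^{7}$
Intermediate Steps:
$a{\left(o,R \right)} = 2 o$
$S = 12$
$M = 288$ ($M = 6 \cdot 12 \cdot 4 = 72 \cdot 4 = 288$)
$b{\left(w \right)} = w + \frac{6}{2 + 4 w}$ ($b{\left(w \right)} = w + \frac{6}{2 \cdot 2 \left(w + \frac{1}{2}\right)} = w + \frac{6}{4 \left(w + \frac{1}{2}\right)} = w + \frac{6}{4 \left(\frac{1}{2} + w\right)} = w + \frac{6}{2 + 4 w}$)
$b^{3}{\left(M \right)} = \left(\frac{3 + 288 + 2 \cdot 288^{2}}{1 + 2 \cdot 288}\right)^{3} = \left(\frac{3 + 288 + 2 \cdot 82944}{1 + 576}\right)^{3} = \left(\frac{3 + 288 + 165888}{577}\right)^{3} = \left(\frac{1}{577} \cdot 166179\right)^{3} = \left(\frac{166179}{577}\right)^{3} = \frac{4589109534153339}{192100033}$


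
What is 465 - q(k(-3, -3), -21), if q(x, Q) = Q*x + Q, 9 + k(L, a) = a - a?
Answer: 297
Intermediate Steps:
k(L, a) = -9 (k(L, a) = -9 + (a - a) = -9 + 0 = -9)
q(x, Q) = Q + Q*x
465 - q(k(-3, -3), -21) = 465 - (-21)*(1 - 9) = 465 - (-21)*(-8) = 465 - 1*168 = 465 - 168 = 297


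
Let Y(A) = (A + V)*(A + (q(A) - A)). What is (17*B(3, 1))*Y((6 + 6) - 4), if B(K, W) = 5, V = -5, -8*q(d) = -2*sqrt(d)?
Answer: 255*sqrt(2)/2 ≈ 180.31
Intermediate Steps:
q(d) = sqrt(d)/4 (q(d) = -(-1)*sqrt(d)/4 = sqrt(d)/4)
Y(A) = sqrt(A)*(-5 + A)/4 (Y(A) = (A - 5)*(A + (sqrt(A)/4 - A)) = (-5 + A)*(A + (-A + sqrt(A)/4)) = (-5 + A)*(sqrt(A)/4) = sqrt(A)*(-5 + A)/4)
(17*B(3, 1))*Y((6 + 6) - 4) = (17*5)*(sqrt((6 + 6) - 4)*(-5 + ((6 + 6) - 4))/4) = 85*(sqrt(12 - 4)*(-5 + (12 - 4))/4) = 85*(sqrt(8)*(-5 + 8)/4) = 85*((1/4)*(2*sqrt(2))*3) = 85*(3*sqrt(2)/2) = 255*sqrt(2)/2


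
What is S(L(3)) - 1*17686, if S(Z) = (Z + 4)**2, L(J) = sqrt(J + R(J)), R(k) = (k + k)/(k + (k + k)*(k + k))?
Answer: -229669/13 + 8*sqrt(533)/13 ≈ -17653.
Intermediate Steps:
R(k) = 2*k/(k + 4*k**2) (R(k) = (2*k)/(k + (2*k)*(2*k)) = (2*k)/(k + 4*k**2) = 2*k/(k + 4*k**2))
L(J) = sqrt(J + 2/(1 + 4*J))
S(Z) = (4 + Z)**2
S(L(3)) - 1*17686 = (4 + sqrt((2 + 3*(1 + 4*3))/(1 + 4*3)))**2 - 1*17686 = (4 + sqrt((2 + 3*(1 + 12))/(1 + 12)))**2 - 17686 = (4 + sqrt((2 + 3*13)/13))**2 - 17686 = (4 + sqrt((2 + 39)/13))**2 - 17686 = (4 + sqrt((1/13)*41))**2 - 17686 = (4 + sqrt(41/13))**2 - 17686 = (4 + sqrt(533)/13)**2 - 17686 = -17686 + (4 + sqrt(533)/13)**2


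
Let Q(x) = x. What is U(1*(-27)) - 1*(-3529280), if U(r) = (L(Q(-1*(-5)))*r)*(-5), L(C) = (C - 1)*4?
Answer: 3531440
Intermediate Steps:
L(C) = -4 + 4*C (L(C) = (-1 + C)*4 = -4 + 4*C)
U(r) = -80*r (U(r) = ((-4 + 4*(-1*(-5)))*r)*(-5) = ((-4 + 4*5)*r)*(-5) = ((-4 + 20)*r)*(-5) = (16*r)*(-5) = -80*r)
U(1*(-27)) - 1*(-3529280) = -80*(-27) - 1*(-3529280) = -80*(-27) + 3529280 = 2160 + 3529280 = 3531440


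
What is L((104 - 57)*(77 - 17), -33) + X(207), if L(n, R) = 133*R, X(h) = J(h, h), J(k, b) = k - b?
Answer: -4389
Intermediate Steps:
X(h) = 0 (X(h) = h - h = 0)
L((104 - 57)*(77 - 17), -33) + X(207) = 133*(-33) + 0 = -4389 + 0 = -4389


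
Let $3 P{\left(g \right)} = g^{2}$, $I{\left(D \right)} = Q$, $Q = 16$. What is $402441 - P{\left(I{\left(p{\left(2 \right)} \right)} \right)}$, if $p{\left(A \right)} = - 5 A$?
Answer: $\frac{1207067}{3} \approx 4.0236 \cdot 10^{5}$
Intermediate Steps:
$I{\left(D \right)} = 16$
$P{\left(g \right)} = \frac{g^{2}}{3}$
$402441 - P{\left(I{\left(p{\left(2 \right)} \right)} \right)} = 402441 - \frac{16^{2}}{3} = 402441 - \frac{1}{3} \cdot 256 = 402441 - \frac{256}{3} = \frac{1207067}{3}$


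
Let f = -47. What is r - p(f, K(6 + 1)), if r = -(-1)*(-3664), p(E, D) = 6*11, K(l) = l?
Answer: -3730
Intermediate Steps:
p(E, D) = 66
r = -3664 (r = -1*3664 = -3664)
r - p(f, K(6 + 1)) = -3664 - 1*66 = -3664 - 66 = -3730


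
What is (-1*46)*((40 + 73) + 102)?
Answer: -9890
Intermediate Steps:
(-1*46)*((40 + 73) + 102) = -46*(113 + 102) = -46*215 = -9890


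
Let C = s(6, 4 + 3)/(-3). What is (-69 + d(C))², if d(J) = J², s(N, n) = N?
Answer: 4225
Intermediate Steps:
C = -2 (C = 6/(-3) = 6*(-⅓) = -2)
(-69 + d(C))² = (-69 + (-2)²)² = (-69 + 4)² = (-65)² = 4225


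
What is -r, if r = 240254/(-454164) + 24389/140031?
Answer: 3761067013/10599506514 ≈ 0.35483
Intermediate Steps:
r = -3761067013/10599506514 (r = 240254*(-1/454164) + 24389*(1/140031) = -120127/227082 + 24389/140031 = -3761067013/10599506514 ≈ -0.35483)
-r = -1*(-3761067013/10599506514) = 3761067013/10599506514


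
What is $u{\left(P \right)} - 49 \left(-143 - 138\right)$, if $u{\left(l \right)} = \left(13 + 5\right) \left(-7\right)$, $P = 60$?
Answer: $13643$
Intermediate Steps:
$u{\left(l \right)} = -126$ ($u{\left(l \right)} = 18 \left(-7\right) = -126$)
$u{\left(P \right)} - 49 \left(-143 - 138\right) = -126 - 49 \left(-143 - 138\right) = -126 - -13769 = -126 + 13769 = 13643$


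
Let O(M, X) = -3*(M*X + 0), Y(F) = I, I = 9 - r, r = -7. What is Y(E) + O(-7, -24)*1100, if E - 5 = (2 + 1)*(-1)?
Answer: -554384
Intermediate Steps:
I = 16 (I = 9 - 1*(-7) = 9 + 7 = 16)
E = 2 (E = 5 + (2 + 1)*(-1) = 5 + 3*(-1) = 5 - 3 = 2)
Y(F) = 16
O(M, X) = -3*M*X
Y(E) + O(-7, -24)*1100 = 16 - 3*(-7)*(-24)*1100 = 16 - 504*1100 = 16 - 554400 = -554384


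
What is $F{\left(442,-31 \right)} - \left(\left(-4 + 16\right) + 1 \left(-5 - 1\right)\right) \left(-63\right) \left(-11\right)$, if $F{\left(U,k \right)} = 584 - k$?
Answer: $-3543$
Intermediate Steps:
$F{\left(442,-31 \right)} - \left(\left(-4 + 16\right) + 1 \left(-5 - 1\right)\right) \left(-63\right) \left(-11\right) = \left(584 - -31\right) - \left(\left(-4 + 16\right) + 1 \left(-5 - 1\right)\right) \left(-63\right) \left(-11\right) = \left(584 + 31\right) - \left(12 + 1 \left(-6\right)\right) \left(-63\right) \left(-11\right) = 615 - \left(12 - 6\right) \left(-63\right) \left(-11\right) = 615 - 6 \left(-63\right) \left(-11\right) = 615 - \left(-378\right) \left(-11\right) = 615 - 4158 = -3543$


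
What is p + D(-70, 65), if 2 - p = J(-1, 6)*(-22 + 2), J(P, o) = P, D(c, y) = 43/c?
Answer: -1303/70 ≈ -18.614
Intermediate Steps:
p = -18 (p = 2 - (-1)*(-22 + 2) = 2 - (-1)*(-20) = 2 - 1*20 = 2 - 20 = -18)
p + D(-70, 65) = -18 + 43/(-70) = -18 + 43*(-1/70) = -18 - 43/70 = -1303/70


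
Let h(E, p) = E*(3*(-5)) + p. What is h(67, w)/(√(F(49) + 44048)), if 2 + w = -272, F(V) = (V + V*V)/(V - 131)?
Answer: -1279*√8221607/601581 ≈ -6.0961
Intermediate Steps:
F(V) = (V + V²)/(-131 + V)
w = -274 (w = -2 - 272 = -274)
h(E, p) = p - 15*E (h(E, p) = E*(-15) + p = -15*E + p = p - 15*E)
h(67, w)/(√(F(49) + 44048)) = (-274 - 15*67)/(√(49*(1 + 49)/(-131 + 49) + 44048)) = (-274 - 1005)/(√(49*50/(-82) + 44048)) = -1279/√(49*(-1/82)*50 + 44048) = -1279/√(-1225/41 + 44048) = -1279*√8221607/601581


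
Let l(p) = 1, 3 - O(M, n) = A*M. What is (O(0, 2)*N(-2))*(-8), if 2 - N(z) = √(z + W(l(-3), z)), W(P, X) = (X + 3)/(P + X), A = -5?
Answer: -48 + 24*I*√3 ≈ -48.0 + 41.569*I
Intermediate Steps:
O(M, n) = 3 + 5*M (O(M, n) = 3 - (-5)*M = 3 + 5*M)
W(P, X) = (3 + X)/(P + X)
N(z) = 2 - √(z + (3 + z)/(1 + z))
(O(0, 2)*N(-2))*(-8) = ((3 + 5*0)*(2 - √((3 - 2 - 2*(1 - 2))/(1 - 2))))*(-8) = ((3 + 0)*(2 - √((3 - 2 - 2*(-1))/(-1))))*(-8) = (3*(2 - √(-(3 - 2 + 2))))*(-8) = (3*(2 - √(-1*3)))*(-8) = (3*(2 - √(-3)))*(-8) = (3*(2 - I*√3))*(-8) = (6 - 3*I*√3)*(-8) = -48 + 24*I*√3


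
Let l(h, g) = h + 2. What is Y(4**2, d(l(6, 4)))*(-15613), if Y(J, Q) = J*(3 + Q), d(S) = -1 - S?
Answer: 1498848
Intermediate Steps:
l(h, g) = 2 + h
Y(4**2, d(l(6, 4)))*(-15613) = (4**2*(3 + (-1 - (2 + 6))))*(-15613) = (16*(3 + (-1 - 1*8)))*(-15613) = (16*(3 + (-1 - 8)))*(-15613) = (16*(3 - 9))*(-15613) = (16*(-6))*(-15613) = -96*(-15613) = 1498848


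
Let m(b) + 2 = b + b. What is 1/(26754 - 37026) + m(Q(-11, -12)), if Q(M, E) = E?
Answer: -267073/10272 ≈ -26.000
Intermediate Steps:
m(b) = -2 + 2*b (m(b) = -2 + (b + b) = -2 + 2*b)
1/(26754 - 37026) + m(Q(-11, -12)) = 1/(26754 - 37026) + (-2 + 2*(-12)) = 1/(-10272) + (-2 - 24) = -1/10272 - 26 = -267073/10272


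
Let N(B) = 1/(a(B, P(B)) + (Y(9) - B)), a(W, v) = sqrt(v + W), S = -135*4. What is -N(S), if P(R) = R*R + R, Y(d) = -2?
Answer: 1/2 - 3*sqrt(8070)/538 ≈ -0.00092851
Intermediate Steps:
S = -540
P(R) = R + R**2 (P(R) = R**2 + R = R + R**2)
a(W, v) = sqrt(W + v)
N(B) = 1/(-2 + sqrt(B + B*(1 + B)) - B) (N(B) = 1/(sqrt(B + B*(1 + B)) + (-2 - B)) = 1/(-2 + sqrt(B + B*(1 + B)) - B))
-N(S) = -(-1)/(2 - 540 - sqrt(-540*(2 - 540))) = -(-1)/(2 - 540 - sqrt(-540*(-538))) = -(-1)/(2 - 540 - sqrt(290520)) = -(-1)/(2 - 540 - 6*sqrt(8070)) = -(-1)/(-538 - 6*sqrt(8070)) = 1/(-538 - 6*sqrt(8070))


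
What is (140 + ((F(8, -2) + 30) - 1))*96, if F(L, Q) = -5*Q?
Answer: 17184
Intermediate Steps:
(140 + ((F(8, -2) + 30) - 1))*96 = (140 + ((-5*(-2) + 30) - 1))*96 = (140 + ((10 + 30) - 1))*96 = (140 + (40 - 1))*96 = (140 + 39)*96 = 179*96 = 17184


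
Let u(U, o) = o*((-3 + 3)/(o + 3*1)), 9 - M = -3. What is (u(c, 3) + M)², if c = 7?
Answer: 144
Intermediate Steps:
M = 12 (M = 9 - 1*(-3) = 9 + 3 = 12)
u(U, o) = 0 (u(U, o) = o*(0/(o + 3)) = o*(0/(3 + o)) = o*0 = 0)
(u(c, 3) + M)² = (0 + 12)² = 12² = 144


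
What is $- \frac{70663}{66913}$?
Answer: $- \frac{70663}{66913} \approx -1.056$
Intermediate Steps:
$- \frac{70663}{66913}$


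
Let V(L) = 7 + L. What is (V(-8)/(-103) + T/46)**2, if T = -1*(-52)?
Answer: 7295401/5612161 ≈ 1.2999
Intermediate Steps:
T = 52
(V(-8)/(-103) + T/46)**2 = ((7 - 8)/(-103) + 52/46)**2 = (-1*(-1/103) + 52*(1/46))**2 = (1/103 + 26/23)**2 = (2701/2369)**2 = 7295401/5612161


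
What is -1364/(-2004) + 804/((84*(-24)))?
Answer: 7907/28056 ≈ 0.28183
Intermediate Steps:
-1364/(-2004) + 804/((84*(-24))) = -1364*(-1/2004) + 804/(-2016) = 341/501 + 804*(-1/2016) = 341/501 - 67/168 = 7907/28056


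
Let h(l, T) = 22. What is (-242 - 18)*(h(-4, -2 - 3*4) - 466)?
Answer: 115440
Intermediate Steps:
(-242 - 18)*(h(-4, -2 - 3*4) - 466) = (-242 - 18)*(22 - 466) = -260*(-444) = 115440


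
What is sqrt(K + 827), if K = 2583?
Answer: sqrt(3410) ≈ 58.395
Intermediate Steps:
sqrt(K + 827) = sqrt(2583 + 827) = sqrt(3410)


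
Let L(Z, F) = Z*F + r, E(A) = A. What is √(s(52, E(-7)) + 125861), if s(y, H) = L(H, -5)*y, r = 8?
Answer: 3*√14233 ≈ 357.91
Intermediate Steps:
L(Z, F) = 8 + F*Z (L(Z, F) = Z*F + 8 = F*Z + 8 = 8 + F*Z)
s(y, H) = y*(8 - 5*H) (s(y, H) = (8 - 5*H)*y = y*(8 - 5*H))
√(s(52, E(-7)) + 125861) = √(52*(8 - 5*(-7)) + 125861) = √(52*(8 + 35) + 125861) = √(52*43 + 125861) = √(2236 + 125861) = √128097 = 3*√14233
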